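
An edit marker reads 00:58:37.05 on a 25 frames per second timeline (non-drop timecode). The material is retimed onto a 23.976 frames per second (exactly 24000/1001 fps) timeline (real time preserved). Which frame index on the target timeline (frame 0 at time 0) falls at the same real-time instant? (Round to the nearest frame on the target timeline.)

Source frame index: (0×3600 + 58×60 + 37) × 25 + 5 = 87930.
Real time: 87930 / (25) = 17586/5 s.
Target frame: (17586/5) × (24000/1001) = 84412800/1001 ≈ 84328.472 → 84328.

frame 84328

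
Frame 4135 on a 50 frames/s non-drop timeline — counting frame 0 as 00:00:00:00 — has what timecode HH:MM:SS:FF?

4135 ÷ 50 = 82 full seconds, remainder 35 frames.
82 s = 0 h 1 min 22 s.
Timecode: 00:01:22:35.

00:01:22:35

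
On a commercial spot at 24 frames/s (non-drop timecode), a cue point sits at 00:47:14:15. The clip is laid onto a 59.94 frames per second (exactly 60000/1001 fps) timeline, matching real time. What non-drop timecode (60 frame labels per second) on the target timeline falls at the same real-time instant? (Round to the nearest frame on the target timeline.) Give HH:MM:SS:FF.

Source frame index: (0×3600 + 47×60 + 14) × 24 + 15 = 68031.
Real time: 68031 / (24) = 22677/8 s.
Target frame: (22677/8) × (60000/1001) = 170077500/1001 ≈ 169907.592 → 169908.
At 60 labels/s: frame 169908 → 00:47:11:48.

00:47:11:48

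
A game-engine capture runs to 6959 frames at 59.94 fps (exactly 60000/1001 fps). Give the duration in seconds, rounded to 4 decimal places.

Running time = 6959 × 1001/60000 = 6965959/60000 s ≈ 116.0993 s.

116.0993 seconds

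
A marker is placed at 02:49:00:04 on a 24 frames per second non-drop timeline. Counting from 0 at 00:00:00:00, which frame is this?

243364

Total seconds to the label: (2 × 3600 + 49 × 60 + 0) = 10140.
Frame index = 10140 × 24 + 4 = 243364.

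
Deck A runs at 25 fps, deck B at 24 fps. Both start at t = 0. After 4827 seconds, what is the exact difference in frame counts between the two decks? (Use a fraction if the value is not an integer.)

A emits 25 × 4827 = 120675 frames; B emits 24 × 4827 = 115848.
Difference = 4827 frames; B is behind A.

4827 frames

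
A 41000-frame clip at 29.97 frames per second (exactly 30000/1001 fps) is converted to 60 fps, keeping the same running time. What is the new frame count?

82082 frames

Target frames = source frames × (target rate / source rate) = 41000 × (60)/(30000/1001) = 41000 × 1001/500 = 82082.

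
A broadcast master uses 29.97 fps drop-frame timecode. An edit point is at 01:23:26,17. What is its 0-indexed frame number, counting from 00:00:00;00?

150047

As if non-drop at 30 labels/s: (1 × 3600 + 23 × 60 + 26) × 30 + 17 = 150197.
Minute boundaries passed: 83; those not divisible by 10: 83 − 8 = 75; dropped labels = 2 × 75 = 150.
Actual frame index = 150197 − 150 = 150047.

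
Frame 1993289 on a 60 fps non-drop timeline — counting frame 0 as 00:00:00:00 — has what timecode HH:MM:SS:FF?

09:13:41:29

1993289 ÷ 60 = 33221 full seconds, remainder 29 frames.
33221 s = 9 h 13 min 41 s.
Timecode: 09:13:41:29.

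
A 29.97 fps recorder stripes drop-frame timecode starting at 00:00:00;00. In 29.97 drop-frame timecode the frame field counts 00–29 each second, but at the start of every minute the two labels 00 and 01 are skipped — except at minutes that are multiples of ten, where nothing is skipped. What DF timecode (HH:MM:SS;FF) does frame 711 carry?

Each 10-minute DF block holds 10 × 60 × 30 − 9 × 2 = 17982 frames. 711 ÷ 17982 → 0 full blocks, remainder 711.
Within the partial block the first minute is 1800 frames and each further minute 1798, so 0 further minute boundaries passed. Total skipped labels = 18 × 0 + 2 × 0 = 0.
Non-drop label index = 711 + 0 = 711; at 30 labels/s that is 00:00:23:21, i.e. DF 00:00:23;21.

00:00:23;21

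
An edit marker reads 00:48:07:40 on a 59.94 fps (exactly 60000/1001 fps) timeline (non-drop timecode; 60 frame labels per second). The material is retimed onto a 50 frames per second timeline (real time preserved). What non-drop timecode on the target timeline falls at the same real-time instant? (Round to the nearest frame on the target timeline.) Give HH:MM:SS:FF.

00:48:10:28

Source frame index: (0×3600 + 48×60 + 7) × 60 + 40 = 173260.
Real time: 173260 / (60000/1001) = 8671663/3000 s.
Target frame: (8671663/3000) × (50) = 8671663/60 ≈ 144527.717 → 144528.
At 50 labels/s: frame 144528 → 00:48:10:28.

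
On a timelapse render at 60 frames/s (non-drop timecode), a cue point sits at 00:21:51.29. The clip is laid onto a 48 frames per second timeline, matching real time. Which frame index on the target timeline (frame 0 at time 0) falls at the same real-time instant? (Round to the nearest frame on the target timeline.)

Source frame index: (0×3600 + 21×60 + 51) × 60 + 29 = 78689.
Real time: 78689 / (60) = 78689/60 s.
Target frame: (78689/60) × (48) = 314756/5 ≈ 62951.200 → 62951.

frame 62951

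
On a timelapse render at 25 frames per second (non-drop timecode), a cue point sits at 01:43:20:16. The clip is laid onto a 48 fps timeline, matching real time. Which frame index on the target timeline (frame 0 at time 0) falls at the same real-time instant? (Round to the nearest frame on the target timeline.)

frame 297631

Source frame index: (1×3600 + 43×60 + 20) × 25 + 16 = 155016.
Real time: 155016 / (25) = 155016/25 s.
Target frame: (155016/25) × (48) = 7440768/25 ≈ 297630.720 → 297631.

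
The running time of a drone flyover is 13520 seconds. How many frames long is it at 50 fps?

676000 frames

Frames = 13520 × 50 = 676000.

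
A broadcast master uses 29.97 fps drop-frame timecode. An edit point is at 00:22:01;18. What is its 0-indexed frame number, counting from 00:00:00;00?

As if non-drop at 30 labels/s: (0 × 3600 + 22 × 60 + 1) × 30 + 18 = 39648.
Minute boundaries passed: 22; those not divisible by 10: 22 − 2 = 20; dropped labels = 2 × 20 = 40.
Actual frame index = 39648 − 40 = 39608.

39608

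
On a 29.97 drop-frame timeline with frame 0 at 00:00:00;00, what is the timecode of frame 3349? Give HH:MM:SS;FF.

Each 10-minute DF block holds 10 × 60 × 30 − 9 × 2 = 17982 frames. 3349 ÷ 17982 → 0 full blocks, remainder 3349.
Within the partial block the first minute is 1800 frames and each further minute 1798, so 1 further minute boundary passed. Total skipped labels = 18 × 0 + 2 × 1 = 2.
Non-drop label index = 3349 + 2 = 3351; at 30 labels/s that is 00:01:51:21, i.e. DF 00:01:51;21.

00:01:51;21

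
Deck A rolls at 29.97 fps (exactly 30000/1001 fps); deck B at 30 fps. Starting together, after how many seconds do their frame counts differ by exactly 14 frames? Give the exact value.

The gap grows by |30 − 30000/1001| = 30/1001 frames per second.
Time for a 14-frame gap: 14 ÷ (30/1001) = 7007/15 s.

7007/15 seconds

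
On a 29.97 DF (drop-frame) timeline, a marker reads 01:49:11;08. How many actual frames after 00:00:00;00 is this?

Complete 10-minute blocks: 10, each 17982 frames → 179820.
Remaining 9 whole minutes in the current block: 1800 + 8 × 1798 = 16184 frames.
Within the current minute: 11 × 30 + 8 − 2 = 336 (labels ;00/;01 skipped at this minute). Total = 179820 + 16184 + 336 = 196340.

196340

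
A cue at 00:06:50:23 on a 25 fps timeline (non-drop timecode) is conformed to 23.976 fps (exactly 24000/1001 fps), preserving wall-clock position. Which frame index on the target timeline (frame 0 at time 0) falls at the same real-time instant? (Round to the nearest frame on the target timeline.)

Source frame index: (0×3600 + 6×60 + 50) × 25 + 23 = 10273.
Real time: 10273 / (25) = 10273/25 s.
Target frame: (10273/25) × (24000/1001) = 9862080/1001 ≈ 9852.228 → 9852.

frame 9852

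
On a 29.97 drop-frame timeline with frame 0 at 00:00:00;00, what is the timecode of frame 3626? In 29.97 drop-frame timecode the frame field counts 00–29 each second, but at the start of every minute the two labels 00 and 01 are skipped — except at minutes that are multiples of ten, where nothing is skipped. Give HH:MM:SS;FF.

00:02:01;00

Each 10-minute DF block holds 10 × 60 × 30 − 9 × 2 = 17982 frames. 3626 ÷ 17982 → 0 full blocks, remainder 3626.
Within the partial block the first minute is 1800 frames and each further minute 1798, so 2 further minute boundaries passed. Total skipped labels = 18 × 0 + 2 × 2 = 4.
Non-drop label index = 3626 + 4 = 3630; at 30 labels/s that is 00:02:01:00, i.e. DF 00:02:01;00.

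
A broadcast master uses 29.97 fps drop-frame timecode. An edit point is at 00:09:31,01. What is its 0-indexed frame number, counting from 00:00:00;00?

Complete 10-minute blocks: 0, each 17982 frames → 0.
Remaining 9 whole minutes in the current block: 1800 + 8 × 1798 = 16184 frames.
Within the current minute: 31 × 30 + 1 − 2 = 929 (labels ;00/;01 skipped at this minute). Total = 0 + 16184 + 929 = 17113.

17113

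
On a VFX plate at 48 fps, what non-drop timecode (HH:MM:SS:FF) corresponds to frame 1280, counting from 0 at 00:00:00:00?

00:00:26:32

1280 ÷ 48 = 26 full seconds, remainder 32 frames.
26 s = 0 h 0 min 26 s.
Timecode: 00:00:26:32.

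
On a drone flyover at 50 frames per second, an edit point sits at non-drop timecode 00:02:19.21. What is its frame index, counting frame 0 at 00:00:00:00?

6971

Total seconds to the label: (0 × 3600 + 2 × 60 + 19) = 139.
Frame index = 139 × 50 + 21 = 6971.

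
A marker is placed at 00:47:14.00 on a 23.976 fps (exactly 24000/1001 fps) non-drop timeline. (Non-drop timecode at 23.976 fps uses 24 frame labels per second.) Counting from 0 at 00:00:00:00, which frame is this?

Total seconds to the label: (0 × 3600 + 47 × 60 + 14) = 2834.
Frame index = 2834 × 24 + 0 = 68016.

68016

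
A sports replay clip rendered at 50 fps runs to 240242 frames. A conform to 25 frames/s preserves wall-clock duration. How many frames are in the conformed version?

120121 frames

Target frames = source frames × (target rate / source rate) = 240242 × (25)/(50) = 240242 × 1/2 = 120121.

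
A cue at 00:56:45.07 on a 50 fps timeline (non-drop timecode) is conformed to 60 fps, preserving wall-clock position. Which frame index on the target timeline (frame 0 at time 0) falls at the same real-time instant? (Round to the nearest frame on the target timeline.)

Source frame index: (0×3600 + 56×60 + 45) × 50 + 7 = 170257.
Real time: 170257 / (50) = 170257/50 s.
Target frame: (170257/50) × (60) = 1021542/5 ≈ 204308.400 → 204308.

frame 204308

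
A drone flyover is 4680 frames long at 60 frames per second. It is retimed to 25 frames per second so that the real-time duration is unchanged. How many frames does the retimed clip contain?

1950 frames

Target frames = source frames × (target rate / source rate) = 4680 × (25)/(60) = 4680 × 5/12 = 1950.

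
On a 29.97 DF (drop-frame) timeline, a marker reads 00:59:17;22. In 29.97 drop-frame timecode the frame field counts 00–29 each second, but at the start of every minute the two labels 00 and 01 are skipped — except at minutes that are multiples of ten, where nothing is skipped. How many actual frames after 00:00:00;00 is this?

Complete 10-minute blocks: 5, each 17982 frames → 89910.
Remaining 9 whole minutes in the current block: 1800 + 8 × 1798 = 16184 frames.
Within the current minute: 17 × 30 + 22 − 2 = 530 (labels ;00/;01 skipped at this minute). Total = 89910 + 16184 + 530 = 106624.

106624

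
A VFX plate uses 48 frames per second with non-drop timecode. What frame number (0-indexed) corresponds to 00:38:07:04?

Total seconds to the label: (0 × 3600 + 38 × 60 + 7) = 2287.
Frame index = 2287 × 48 + 4 = 109780.

109780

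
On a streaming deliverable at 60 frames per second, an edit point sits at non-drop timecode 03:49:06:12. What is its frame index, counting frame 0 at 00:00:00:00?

frame 824772

Total seconds to the label: (3 × 3600 + 49 × 60 + 6) = 13746.
Frame index = 13746 × 60 + 12 = 824772.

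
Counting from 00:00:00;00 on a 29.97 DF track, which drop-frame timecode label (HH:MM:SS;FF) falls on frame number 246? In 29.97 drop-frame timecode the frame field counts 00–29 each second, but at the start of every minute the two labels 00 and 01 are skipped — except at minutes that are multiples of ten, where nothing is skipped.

00:00:08;06

Each 10-minute DF block holds 10 × 60 × 30 − 9 × 2 = 17982 frames. 246 ÷ 17982 → 0 full blocks, remainder 246.
Within the partial block the first minute is 1800 frames and each further minute 1798, so 0 further minute boundaries passed. Total skipped labels = 18 × 0 + 2 × 0 = 0.
Non-drop label index = 246 + 0 = 246; at 30 labels/s that is 00:00:08:06, i.e. DF 00:00:08;06.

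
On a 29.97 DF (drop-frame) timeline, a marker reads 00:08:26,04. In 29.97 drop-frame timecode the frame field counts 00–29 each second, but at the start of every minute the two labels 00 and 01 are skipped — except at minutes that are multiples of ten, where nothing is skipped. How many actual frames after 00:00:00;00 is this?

As if non-drop at 30 labels/s: (0 × 3600 + 8 × 60 + 26) × 30 + 4 = 15184.
Minute boundaries passed: 8; those not divisible by 10: 8 − 0 = 8; dropped labels = 2 × 8 = 16.
Actual frame index = 15184 − 16 = 15168.

15168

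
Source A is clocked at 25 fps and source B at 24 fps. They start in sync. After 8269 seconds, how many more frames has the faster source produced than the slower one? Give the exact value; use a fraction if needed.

A emits 25 × 8269 = 206725 frames; B emits 24 × 8269 = 198456.
Difference = 8269 frames; B is behind A.

8269 frames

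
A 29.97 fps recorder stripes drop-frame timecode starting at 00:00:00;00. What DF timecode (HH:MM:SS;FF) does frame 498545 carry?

04:37:14;25

Each 10-minute DF block holds 10 × 60 × 30 − 9 × 2 = 17982 frames. 498545 ÷ 17982 → 27 full blocks, remainder 13031.
Within the partial block the first minute is 1800 frames and each further minute 1798, so 7 further minute boundaries passed. Total skipped labels = 18 × 27 + 2 × 7 = 500.
Non-drop label index = 498545 + 500 = 499045; at 30 labels/s that is 04:37:14:25, i.e. DF 04:37:14;25.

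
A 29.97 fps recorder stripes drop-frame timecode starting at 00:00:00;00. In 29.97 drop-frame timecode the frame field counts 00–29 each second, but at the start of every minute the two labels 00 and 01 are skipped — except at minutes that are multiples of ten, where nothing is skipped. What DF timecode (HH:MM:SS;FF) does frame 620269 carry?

05:44:56;09

Ten DF minutes hold 17982 frames, so frame 620269 lies in block 34 (frames 611388–629369) with 8881 frames into that block.
The block's first minute is 1800 frames and the rest 1798 each; 8881 frames reaches minute 4, so 34 × 18 + 4 × 2 = 620 labels have been skipped so far.
Adding those back, label number 620269 + 620 = 620889 at 30 labels/s is 20696 s + 9 f = 5 h 44 min 56 s frame 9, i.e. 05:44:56;09.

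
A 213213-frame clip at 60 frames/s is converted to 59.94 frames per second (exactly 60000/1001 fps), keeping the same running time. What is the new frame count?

213000 frames

Target frames = source frames × (target rate / source rate) = 213213 × (60000/1001)/(60) = 213213 × 1000/1001 = 213000.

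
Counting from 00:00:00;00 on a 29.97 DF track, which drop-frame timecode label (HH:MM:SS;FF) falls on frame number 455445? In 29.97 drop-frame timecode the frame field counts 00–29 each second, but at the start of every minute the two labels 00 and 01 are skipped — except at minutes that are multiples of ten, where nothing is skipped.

04:13:16;21

Each 10-minute DF block holds 10 × 60 × 30 − 9 × 2 = 17982 frames. 455445 ÷ 17982 → 25 full blocks, remainder 5895.
Within the partial block the first minute is 1800 frames and each further minute 1798, so 3 further minute boundaries passed. Total skipped labels = 18 × 25 + 2 × 3 = 456.
Non-drop label index = 455445 + 456 = 455901; at 30 labels/s that is 04:13:16:21, i.e. DF 04:13:16;21.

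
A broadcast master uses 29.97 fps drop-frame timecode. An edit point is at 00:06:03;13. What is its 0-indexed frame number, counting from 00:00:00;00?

Complete 10-minute blocks: 0, each 17982 frames → 0.
Remaining 6 whole minutes in the current block: 1800 + 5 × 1798 = 10790 frames.
Within the current minute: 3 × 30 + 13 − 2 = 101 (labels ;00/;01 skipped at this minute). Total = 0 + 10790 + 101 = 10891.

10891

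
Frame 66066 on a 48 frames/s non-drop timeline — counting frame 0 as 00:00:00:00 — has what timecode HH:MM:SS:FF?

00:22:56:18

66066 ÷ 48 = 1376 full seconds, remainder 18 frames.
1376 s = 0 h 22 min 56 s.
Timecode: 00:22:56:18.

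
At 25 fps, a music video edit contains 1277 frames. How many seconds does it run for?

51.08 seconds

Running time = 1277 / (25) = 51.08 s.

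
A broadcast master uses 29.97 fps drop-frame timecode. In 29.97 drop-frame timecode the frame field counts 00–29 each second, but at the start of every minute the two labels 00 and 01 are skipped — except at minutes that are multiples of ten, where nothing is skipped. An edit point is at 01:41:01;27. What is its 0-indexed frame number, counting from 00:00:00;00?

181675

As if non-drop at 30 labels/s: (1 × 3600 + 41 × 60 + 1) × 30 + 27 = 181857.
Minute boundaries passed: 101; those not divisible by 10: 101 − 10 = 91; dropped labels = 2 × 91 = 182.
Actual frame index = 181857 − 182 = 181675.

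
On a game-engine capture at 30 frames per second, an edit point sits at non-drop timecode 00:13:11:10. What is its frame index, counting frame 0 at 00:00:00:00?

frame 23740

Total seconds to the label: (0 × 3600 + 13 × 60 + 11) = 791.
Frame index = 791 × 30 + 10 = 23740.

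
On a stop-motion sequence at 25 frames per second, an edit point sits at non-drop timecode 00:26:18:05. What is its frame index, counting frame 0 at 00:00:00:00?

39455

Total seconds to the label: (0 × 3600 + 26 × 60 + 18) = 1578.
Frame index = 1578 × 25 + 5 = 39455.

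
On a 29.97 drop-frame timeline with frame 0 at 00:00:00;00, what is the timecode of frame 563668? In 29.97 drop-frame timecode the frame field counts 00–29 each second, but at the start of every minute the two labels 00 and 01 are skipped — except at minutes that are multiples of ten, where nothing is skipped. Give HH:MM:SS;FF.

05:13:27;22

Ten DF minutes hold 17982 frames, so frame 563668 lies in block 31 (frames 557442–575423) with 6226 frames into that block.
The block's first minute is 1800 frames and the rest 1798 each; 6226 frames reaches minute 3, so 31 × 18 + 3 × 2 = 564 labels have been skipped so far.
Adding those back, label number 563668 + 564 = 564232 at 30 labels/s is 18807 s + 22 f = 5 h 13 min 27 s frame 22, i.e. 05:13:27;22.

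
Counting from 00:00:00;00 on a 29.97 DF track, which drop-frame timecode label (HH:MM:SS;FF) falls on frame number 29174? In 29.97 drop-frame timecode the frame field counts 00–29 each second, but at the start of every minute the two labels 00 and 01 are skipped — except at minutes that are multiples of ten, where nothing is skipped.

00:16:13;14

Each 10-minute DF block holds 10 × 60 × 30 − 9 × 2 = 17982 frames. 29174 ÷ 17982 → 1 full block, remainder 11192.
Within the partial block the first minute is 1800 frames and each further minute 1798, so 6 further minute boundaries passed. Total skipped labels = 18 × 1 + 2 × 6 = 30.
Non-drop label index = 29174 + 30 = 29204; at 30 labels/s that is 00:16:13:14, i.e. DF 00:16:13;14.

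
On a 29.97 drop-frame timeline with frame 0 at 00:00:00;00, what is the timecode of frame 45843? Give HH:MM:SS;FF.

Each 10-minute DF block holds 10 × 60 × 30 − 9 × 2 = 17982 frames. 45843 ÷ 17982 → 2 full blocks, remainder 9879.
Within the partial block the first minute is 1800 frames and each further minute 1798, so 5 further minute boundaries passed. Total skipped labels = 18 × 2 + 2 × 5 = 46.
Non-drop label index = 45843 + 46 = 45889; at 30 labels/s that is 00:25:29:19, i.e. DF 00:25:29;19.

00:25:29;19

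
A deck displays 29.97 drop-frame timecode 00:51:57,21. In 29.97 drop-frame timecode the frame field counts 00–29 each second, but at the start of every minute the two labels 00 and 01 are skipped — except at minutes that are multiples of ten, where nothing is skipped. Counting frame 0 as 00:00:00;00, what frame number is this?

93439

Complete 10-minute blocks: 5, each 17982 frames → 89910.
Remaining 1 whole minute in the current block: 1800 + 0 × 1798 = 1800 frames.
Within the current minute: 57 × 30 + 21 − 2 = 1729 (labels ;00/;01 skipped at this minute). Total = 89910 + 1800 + 1729 = 93439.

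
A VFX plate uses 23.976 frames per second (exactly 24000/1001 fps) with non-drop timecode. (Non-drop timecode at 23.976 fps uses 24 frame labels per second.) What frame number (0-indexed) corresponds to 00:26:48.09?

Total seconds to the label: (0 × 3600 + 26 × 60 + 48) = 1608.
Frame index = 1608 × 24 + 9 = 38601.

frame 38601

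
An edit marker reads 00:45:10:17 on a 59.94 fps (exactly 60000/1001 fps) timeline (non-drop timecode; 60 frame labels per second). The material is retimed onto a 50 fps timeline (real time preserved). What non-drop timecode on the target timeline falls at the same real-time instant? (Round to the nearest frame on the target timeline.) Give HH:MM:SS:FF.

Source frame index: (0×3600 + 45×60 + 10) × 60 + 17 = 162617.
Real time: 162617 / (60000/1001) = 162779617/60000 s.
Target frame: (162779617/60000) × (50) = 162779617/1200 ≈ 135649.681 → 135650.
At 50 labels/s: frame 135650 → 00:45:13:00.

00:45:13:00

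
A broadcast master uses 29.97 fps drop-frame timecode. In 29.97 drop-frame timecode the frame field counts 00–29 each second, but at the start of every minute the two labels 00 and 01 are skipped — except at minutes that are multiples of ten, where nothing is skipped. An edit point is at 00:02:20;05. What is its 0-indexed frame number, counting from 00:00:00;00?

Complete 10-minute blocks: 0, each 17982 frames → 0.
Remaining 2 whole minutes in the current block: 1800 + 1 × 1798 = 3598 frames.
Within the current minute: 20 × 30 + 5 − 2 = 603 (labels ;00/;01 skipped at this minute). Total = 0 + 3598 + 603 = 4201.

4201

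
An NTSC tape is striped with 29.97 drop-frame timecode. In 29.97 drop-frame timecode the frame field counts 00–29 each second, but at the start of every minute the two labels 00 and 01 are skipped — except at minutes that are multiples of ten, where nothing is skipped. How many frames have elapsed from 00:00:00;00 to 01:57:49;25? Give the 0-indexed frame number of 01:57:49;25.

211883

As if non-drop at 30 labels/s: (1 × 3600 + 57 × 60 + 49) × 30 + 25 = 212095.
Minute boundaries passed: 117; those not divisible by 10: 117 − 11 = 106; dropped labels = 2 × 106 = 212.
Actual frame index = 212095 − 212 = 211883.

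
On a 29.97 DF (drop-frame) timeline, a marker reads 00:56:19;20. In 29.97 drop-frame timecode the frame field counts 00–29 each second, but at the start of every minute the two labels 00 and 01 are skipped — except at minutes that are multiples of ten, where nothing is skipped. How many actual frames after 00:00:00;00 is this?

Complete 10-minute blocks: 5, each 17982 frames → 89910.
Remaining 6 whole minutes in the current block: 1800 + 5 × 1798 = 10790 frames.
Within the current minute: 19 × 30 + 20 − 2 = 588 (labels ;00/;01 skipped at this minute). Total = 89910 + 10790 + 588 = 101288.

101288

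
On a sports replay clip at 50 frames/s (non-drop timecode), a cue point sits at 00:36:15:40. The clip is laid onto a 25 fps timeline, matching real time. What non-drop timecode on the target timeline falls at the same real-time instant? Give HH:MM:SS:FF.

Source frame index: (0×3600 + 36×60 + 15) × 50 + 40 = 108790.
Real time: 108790 / (50) = 10879/5 s.
Target frame: (10879/5) × (25) = 54395.
At 25 labels/s: frame 54395 → 00:36:15:20.

00:36:15:20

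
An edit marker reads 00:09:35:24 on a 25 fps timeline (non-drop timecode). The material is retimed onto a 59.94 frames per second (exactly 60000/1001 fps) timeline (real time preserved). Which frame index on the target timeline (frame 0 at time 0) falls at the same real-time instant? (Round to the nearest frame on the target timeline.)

Source frame index: (0×3600 + 9×60 + 35) × 25 + 24 = 14399.
Real time: 14399 / (25) = 14399/25 s.
Target frame: (14399/25) × (60000/1001) = 448800/13 ≈ 34523.077 → 34523.

frame 34523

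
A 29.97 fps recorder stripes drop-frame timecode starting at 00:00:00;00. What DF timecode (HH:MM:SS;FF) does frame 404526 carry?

03:44:57;20

Ten DF minutes hold 17982 frames, so frame 404526 lies in block 22 (frames 395604–413585) with 8922 frames into that block.
The block's first minute is 1800 frames and the rest 1798 each; 8922 frames reaches minute 4, so 22 × 18 + 4 × 2 = 404 labels have been skipped so far.
Adding those back, label number 404526 + 404 = 404930 at 30 labels/s is 13497 s + 20 f = 3 h 44 min 57 s frame 20, i.e. 03:44:57;20.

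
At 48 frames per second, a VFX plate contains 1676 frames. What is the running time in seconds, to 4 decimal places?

34.9167 seconds

Running time = 1676 × 1/48 = 419/12 s ≈ 34.9167 s.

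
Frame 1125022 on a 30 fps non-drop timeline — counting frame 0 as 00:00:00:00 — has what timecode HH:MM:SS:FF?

10:25:00:22

1125022 ÷ 30 = 37500 full seconds, remainder 22 frames.
37500 s = 10 h 25 min 0 s.
Timecode: 10:25:00:22.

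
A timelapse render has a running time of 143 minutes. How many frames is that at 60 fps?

514800 frames

143 min = 8580 s.
Frames = 8580 × 60 = 514800.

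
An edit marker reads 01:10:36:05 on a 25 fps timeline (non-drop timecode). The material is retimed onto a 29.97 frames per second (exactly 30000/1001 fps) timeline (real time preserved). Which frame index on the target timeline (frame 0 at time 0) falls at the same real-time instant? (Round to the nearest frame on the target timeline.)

frame 126959

Source frame index: (1×3600 + 10×60 + 36) × 25 + 5 = 105905.
Real time: 105905 / (25) = 21181/5 s.
Target frame: (21181/5) × (30000/1001) = 127086000/1001 ≈ 126959.041 → 126959.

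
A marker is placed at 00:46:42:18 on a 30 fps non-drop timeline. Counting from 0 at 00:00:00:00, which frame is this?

Total seconds to the label: (0 × 3600 + 46 × 60 + 42) = 2802.
Frame index = 2802 × 30 + 18 = 84078.

84078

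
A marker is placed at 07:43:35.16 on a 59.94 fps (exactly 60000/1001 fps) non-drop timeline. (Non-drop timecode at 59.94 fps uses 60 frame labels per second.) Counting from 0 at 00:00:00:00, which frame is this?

1668916

Total seconds to the label: (7 × 3600 + 43 × 60 + 35) = 27815.
Frame index = 27815 × 60 + 16 = 1668916.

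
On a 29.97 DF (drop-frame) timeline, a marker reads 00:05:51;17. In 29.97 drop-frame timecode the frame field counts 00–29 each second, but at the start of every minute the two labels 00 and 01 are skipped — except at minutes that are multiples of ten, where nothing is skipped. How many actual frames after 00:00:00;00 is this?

Complete 10-minute blocks: 0, each 17982 frames → 0.
Remaining 5 whole minutes in the current block: 1800 + 4 × 1798 = 8992 frames.
Within the current minute: 51 × 30 + 17 − 2 = 1545 (labels ;00/;01 skipped at this minute). Total = 0 + 8992 + 1545 = 10537.

10537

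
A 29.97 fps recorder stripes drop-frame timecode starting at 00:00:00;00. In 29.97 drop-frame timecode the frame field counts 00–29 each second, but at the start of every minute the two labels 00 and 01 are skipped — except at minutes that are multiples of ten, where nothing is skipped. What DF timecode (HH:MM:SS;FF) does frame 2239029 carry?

Ten DF minutes hold 17982 frames, so frame 2239029 lies in block 124 (frames 2229768–2247749) with 9261 frames into that block.
The block's first minute is 1800 frames and the rest 1798 each; 9261 frames reaches minute 5, so 124 × 18 + 5 × 2 = 2242 labels have been skipped so far.
Adding those back, label number 2239029 + 2242 = 2241271 at 30 labels/s is 74709 s + 1 f = 20 h 45 min 9 s frame 1, i.e. 20:45:09;01.

20:45:09;01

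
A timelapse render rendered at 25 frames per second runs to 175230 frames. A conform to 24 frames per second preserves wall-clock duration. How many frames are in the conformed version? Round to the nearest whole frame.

168221 frames

Frames at target rate = 175230 × (24) / (25) = 841104/5 ≈ 168220.800.
Nearest whole frame: 168221.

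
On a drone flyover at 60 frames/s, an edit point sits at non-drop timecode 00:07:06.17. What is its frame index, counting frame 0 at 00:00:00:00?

Total seconds to the label: (0 × 3600 + 7 × 60 + 6) = 426.
Frame index = 426 × 60 + 17 = 25577.

25577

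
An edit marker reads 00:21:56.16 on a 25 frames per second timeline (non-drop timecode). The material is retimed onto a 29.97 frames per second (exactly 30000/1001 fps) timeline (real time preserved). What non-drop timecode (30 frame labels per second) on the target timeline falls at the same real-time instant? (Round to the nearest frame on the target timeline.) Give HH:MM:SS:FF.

Source frame index: (0×3600 + 21×60 + 56) × 25 + 16 = 32916.
Real time: 32916 / (25) = 32916/25 s.
Target frame: (32916/25) × (30000/1001) = 3038400/77 ≈ 39459.740 → 39460.
At 30 labels/s: frame 39460 → 00:21:55:10.

00:21:55:10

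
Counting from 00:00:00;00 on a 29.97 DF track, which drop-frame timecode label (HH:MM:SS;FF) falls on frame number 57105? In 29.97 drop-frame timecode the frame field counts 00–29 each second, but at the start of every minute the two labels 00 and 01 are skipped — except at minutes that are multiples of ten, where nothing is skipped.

Each 10-minute DF block holds 10 × 60 × 30 − 9 × 2 = 17982 frames. 57105 ÷ 17982 → 3 full blocks, remainder 3159.
Within the partial block the first minute is 1800 frames and each further minute 1798, so 1 further minute boundary passed. Total skipped labels = 18 × 3 + 2 × 1 = 56.
Non-drop label index = 57105 + 56 = 57161; at 30 labels/s that is 00:31:45:11, i.e. DF 00:31:45;11.

00:31:45;11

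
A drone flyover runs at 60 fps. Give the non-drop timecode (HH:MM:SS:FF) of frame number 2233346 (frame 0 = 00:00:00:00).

10:20:22:26

2233346 ÷ 60 = 37222 full seconds, remainder 26 frames.
37222 s = 10 h 20 min 22 s.
Timecode: 10:20:22:26.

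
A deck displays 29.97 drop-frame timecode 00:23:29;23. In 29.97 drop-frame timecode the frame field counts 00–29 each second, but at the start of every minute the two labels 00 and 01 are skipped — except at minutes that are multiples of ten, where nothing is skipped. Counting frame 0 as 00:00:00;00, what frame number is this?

42251

Complete 10-minute blocks: 2, each 17982 frames → 35964.
Remaining 3 whole minutes in the current block: 1800 + 2 × 1798 = 5396 frames.
Within the current minute: 29 × 30 + 23 − 2 = 891 (labels ;00/;01 skipped at this minute). Total = 35964 + 5396 + 891 = 42251.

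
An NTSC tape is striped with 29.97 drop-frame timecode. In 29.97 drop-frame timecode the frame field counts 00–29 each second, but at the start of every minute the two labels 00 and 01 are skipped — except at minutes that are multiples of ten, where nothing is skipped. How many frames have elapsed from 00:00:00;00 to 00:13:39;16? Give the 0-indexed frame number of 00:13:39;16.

Complete 10-minute blocks: 1, each 17982 frames → 17982.
Remaining 3 whole minutes in the current block: 1800 + 2 × 1798 = 5396 frames.
Within the current minute: 39 × 30 + 16 − 2 = 1184 (labels ;00/;01 skipped at this minute). Total = 17982 + 5396 + 1184 = 24562.

24562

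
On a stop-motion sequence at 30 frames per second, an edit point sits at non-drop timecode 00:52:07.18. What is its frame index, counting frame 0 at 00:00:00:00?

Total seconds to the label: (0 × 3600 + 52 × 60 + 7) = 3127.
Frame index = 3127 × 30 + 18 = 93828.

93828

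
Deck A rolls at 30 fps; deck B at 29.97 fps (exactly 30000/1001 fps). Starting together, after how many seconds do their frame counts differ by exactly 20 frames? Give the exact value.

The gap grows by |30000/1001 − 30| = 30/1001 frames per second.
Time for a 20-frame gap: 20 ÷ (30/1001) = 2002/3 s.

2002/3 seconds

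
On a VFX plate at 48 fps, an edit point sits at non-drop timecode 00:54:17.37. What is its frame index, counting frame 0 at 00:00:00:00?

Total seconds to the label: (0 × 3600 + 54 × 60 + 17) = 3257.
Frame index = 3257 × 48 + 37 = 156373.

frame 156373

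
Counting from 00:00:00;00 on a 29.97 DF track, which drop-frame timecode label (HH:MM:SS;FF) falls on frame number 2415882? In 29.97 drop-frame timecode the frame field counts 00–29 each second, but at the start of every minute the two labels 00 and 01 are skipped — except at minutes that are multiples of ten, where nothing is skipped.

22:23:30;00

Ten DF minutes hold 17982 frames, so frame 2415882 lies in block 134 (frames 2409588–2427569) with 6294 frames into that block.
The block's first minute is 1800 frames and the rest 1798 each; 6294 frames reaches minute 3, so 134 × 18 + 3 × 2 = 2418 labels have been skipped so far.
Adding those back, label number 2415882 + 2418 = 2418300 at 30 labels/s is 80610 s + 0 f = 22 h 23 min 30 s frame 0, i.e. 22:23:30;00.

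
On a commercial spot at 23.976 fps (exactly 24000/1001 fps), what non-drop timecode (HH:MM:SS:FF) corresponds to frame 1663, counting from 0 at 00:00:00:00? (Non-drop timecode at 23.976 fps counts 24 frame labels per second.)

00:01:09:07

1663 ÷ 24 = 69 full seconds, remainder 7 frames.
69 s = 0 h 1 min 9 s.
Timecode: 00:01:09:07.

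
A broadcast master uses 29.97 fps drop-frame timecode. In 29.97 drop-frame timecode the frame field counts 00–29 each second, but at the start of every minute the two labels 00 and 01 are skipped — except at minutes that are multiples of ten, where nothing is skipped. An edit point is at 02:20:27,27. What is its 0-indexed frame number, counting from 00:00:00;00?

252585

As if non-drop at 30 labels/s: (2 × 3600 + 20 × 60 + 27) × 30 + 27 = 252837.
Minute boundaries passed: 140; those not divisible by 10: 140 − 14 = 126; dropped labels = 2 × 126 = 252.
Actual frame index = 252837 − 252 = 252585.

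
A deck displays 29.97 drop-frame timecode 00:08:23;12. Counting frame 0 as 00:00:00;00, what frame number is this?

15086

As if non-drop at 30 labels/s: (0 × 3600 + 8 × 60 + 23) × 30 + 12 = 15102.
Minute boundaries passed: 8; those not divisible by 10: 8 − 0 = 8; dropped labels = 2 × 8 = 16.
Actual frame index = 15102 − 16 = 15086.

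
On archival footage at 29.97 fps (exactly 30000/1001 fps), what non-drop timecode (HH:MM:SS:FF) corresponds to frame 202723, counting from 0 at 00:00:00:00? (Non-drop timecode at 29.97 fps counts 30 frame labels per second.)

202723 ÷ 30 = 6757 full seconds, remainder 13 frames.
6757 s = 1 h 52 min 37 s.
Timecode: 01:52:37:13.

01:52:37:13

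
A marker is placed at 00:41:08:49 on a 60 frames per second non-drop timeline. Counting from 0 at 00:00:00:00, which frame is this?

148129

Total seconds to the label: (0 × 3600 + 41 × 60 + 8) = 2468.
Frame index = 2468 × 60 + 49 = 148129.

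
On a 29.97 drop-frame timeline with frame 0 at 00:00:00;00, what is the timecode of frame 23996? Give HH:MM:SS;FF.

Ten DF minutes hold 17982 frames, so frame 23996 lies in block 1 (frames 17982–35963) with 6014 frames into that block.
The block's first minute is 1800 frames and the rest 1798 each; 6014 frames reaches minute 3, so 1 × 18 + 3 × 2 = 24 labels have been skipped so far.
Adding those back, label number 23996 + 24 = 24020 at 30 labels/s is 800 s + 20 f = 0 h 13 min 20 s frame 20, i.e. 00:13:20;20.

00:13:20;20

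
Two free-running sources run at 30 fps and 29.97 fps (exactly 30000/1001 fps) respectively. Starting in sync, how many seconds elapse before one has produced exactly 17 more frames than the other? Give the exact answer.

The gap grows by |30000/1001 − 30| = 30/1001 frames per second.
Time for a 17-frame gap: 17 ÷ (30/1001) = 17017/30 s.

17017/30 seconds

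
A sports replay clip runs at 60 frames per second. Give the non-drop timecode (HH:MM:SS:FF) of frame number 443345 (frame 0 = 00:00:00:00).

02:03:09:05

443345 ÷ 60 = 7389 full seconds, remainder 5 frames.
7389 s = 2 h 3 min 9 s.
Timecode: 02:03:09:05.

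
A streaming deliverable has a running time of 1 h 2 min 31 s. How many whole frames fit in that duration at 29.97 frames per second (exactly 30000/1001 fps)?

112417 frames

1 h 2 min 31 s = 3751 s.
Frames = 3751 × 30000/1001 = 10230000/91 ≈ 112417.5824.
Complete frames: 112417.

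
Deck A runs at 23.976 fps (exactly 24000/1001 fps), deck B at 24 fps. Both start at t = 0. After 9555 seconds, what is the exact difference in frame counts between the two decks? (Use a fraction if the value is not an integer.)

2520/11 frames

A emits 24000/1001 × 9555 = 2520000/11 frames; B emits 24 × 9555 = 229320.
Difference = 2520/11 frames (≈ 229.0909); B is ahead of A.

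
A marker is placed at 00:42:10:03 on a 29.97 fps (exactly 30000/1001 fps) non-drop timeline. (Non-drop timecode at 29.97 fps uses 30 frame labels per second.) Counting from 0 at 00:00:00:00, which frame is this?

frame 75903

Total seconds to the label: (0 × 3600 + 42 × 60 + 10) = 2530.
Frame index = 2530 × 30 + 3 = 75903.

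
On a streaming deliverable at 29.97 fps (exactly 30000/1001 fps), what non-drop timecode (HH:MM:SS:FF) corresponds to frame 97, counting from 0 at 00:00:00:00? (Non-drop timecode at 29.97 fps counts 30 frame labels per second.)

00:00:03:07

97 ÷ 30 = 3 full seconds, remainder 7 frames.
3 s = 0 h 0 min 3 s.
Timecode: 00:00:03:07.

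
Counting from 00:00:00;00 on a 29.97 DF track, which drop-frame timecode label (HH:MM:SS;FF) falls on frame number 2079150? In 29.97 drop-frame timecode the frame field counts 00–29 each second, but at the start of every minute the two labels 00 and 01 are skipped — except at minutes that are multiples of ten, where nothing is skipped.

Ten DF minutes hold 17982 frames, so frame 2079150 lies in block 115 (frames 2067930–2085911) with 11220 frames into that block.
The block's first minute is 1800 frames and the rest 1798 each; 11220 frames reaches minute 6, so 115 × 18 + 6 × 2 = 2082 labels have been skipped so far.
Adding those back, label number 2079150 + 2082 = 2081232 at 30 labels/s is 69374 s + 12 f = 19 h 16 min 14 s frame 12, i.e. 19:16:14;12.

19:16:14;12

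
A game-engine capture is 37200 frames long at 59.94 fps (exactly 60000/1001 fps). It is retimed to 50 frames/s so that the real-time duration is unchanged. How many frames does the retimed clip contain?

Target frames = source frames × (target rate / source rate) = 37200 × (50)/(60000/1001) = 37200 × 1001/1200 = 31031.

31031 frames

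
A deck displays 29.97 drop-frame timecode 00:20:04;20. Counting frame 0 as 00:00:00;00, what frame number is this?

36104

As if non-drop at 30 labels/s: (0 × 3600 + 20 × 60 + 4) × 30 + 20 = 36140.
Minute boundaries passed: 20; those not divisible by 10: 20 − 2 = 18; dropped labels = 2 × 18 = 36.
Actual frame index = 36140 − 36 = 36104.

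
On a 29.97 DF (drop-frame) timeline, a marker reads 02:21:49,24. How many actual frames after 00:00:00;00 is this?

255040

Complete 10-minute blocks: 14, each 17982 frames → 251748.
Remaining 1 whole minute in the current block: 1800 + 0 × 1798 = 1800 frames.
Within the current minute: 49 × 30 + 24 − 2 = 1492 (labels ;00/;01 skipped at this minute). Total = 251748 + 1800 + 1492 = 255040.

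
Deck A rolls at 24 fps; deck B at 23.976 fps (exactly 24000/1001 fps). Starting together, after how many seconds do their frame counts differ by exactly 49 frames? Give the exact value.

49049/24 seconds

The gap grows by |24000/1001 − 24| = 24/1001 frames per second.
Time for a 49-frame gap: 49 ÷ (24/1001) = 49049/24 s.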